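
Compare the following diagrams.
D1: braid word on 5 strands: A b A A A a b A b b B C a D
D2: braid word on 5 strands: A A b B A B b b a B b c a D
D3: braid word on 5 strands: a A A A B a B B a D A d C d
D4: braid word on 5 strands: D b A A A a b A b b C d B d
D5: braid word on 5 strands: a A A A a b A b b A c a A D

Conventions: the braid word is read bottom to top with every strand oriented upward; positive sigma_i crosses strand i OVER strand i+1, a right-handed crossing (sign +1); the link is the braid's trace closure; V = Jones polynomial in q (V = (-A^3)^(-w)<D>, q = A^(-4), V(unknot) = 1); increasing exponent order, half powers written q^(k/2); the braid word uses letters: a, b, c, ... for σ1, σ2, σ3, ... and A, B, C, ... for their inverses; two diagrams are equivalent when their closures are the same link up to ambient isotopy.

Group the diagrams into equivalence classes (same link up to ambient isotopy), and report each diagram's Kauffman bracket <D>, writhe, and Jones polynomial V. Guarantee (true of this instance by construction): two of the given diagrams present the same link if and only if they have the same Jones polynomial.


equivalence classes: {D1, D4, D5} | {D2} | {D3}
D1 (bracket -A^-18 + 2A^-14 - 2A^-10 + 3A^-6 - 2A^-2 + 2A^2 - A^6; 14 crossings at w = -2): V = -q^-3 + 2q^-2 - 2q^-1 + 3 - 2q + 2q^2 - q^3
D2 (bracket 1; 14 crossings at w = 0): V = 1
V(D3) = -q^-6 + q^-5 - q^-4 + 2q^-3 - q^-2 + q^-1  [14 crossings, <D> = A^-8 - A^-4 + 2 - A^4 + A^8 - A^12, w = -4]
V(D4) = -q^-3 + 2q^-2 - 2q^-1 + 3 - 2q + 2q^2 - q^3  [14 crossings, <D> = -A^-12 + 2A^-8 - 2A^-4 + 3 - 2A^4 + 2A^8 - A^12, w = 0]
V(D5) = -q^-3 + 2q^-2 - 2q^-1 + 3 - 2q + 2q^2 - q^3  [14 crossings, <D> = -A^-12 + 2A^-8 - 2A^-4 + 3 - 2A^4 + 2A^8 - A^12, w = 0]
observation: 3 values of V(q) split the 5 diagrams


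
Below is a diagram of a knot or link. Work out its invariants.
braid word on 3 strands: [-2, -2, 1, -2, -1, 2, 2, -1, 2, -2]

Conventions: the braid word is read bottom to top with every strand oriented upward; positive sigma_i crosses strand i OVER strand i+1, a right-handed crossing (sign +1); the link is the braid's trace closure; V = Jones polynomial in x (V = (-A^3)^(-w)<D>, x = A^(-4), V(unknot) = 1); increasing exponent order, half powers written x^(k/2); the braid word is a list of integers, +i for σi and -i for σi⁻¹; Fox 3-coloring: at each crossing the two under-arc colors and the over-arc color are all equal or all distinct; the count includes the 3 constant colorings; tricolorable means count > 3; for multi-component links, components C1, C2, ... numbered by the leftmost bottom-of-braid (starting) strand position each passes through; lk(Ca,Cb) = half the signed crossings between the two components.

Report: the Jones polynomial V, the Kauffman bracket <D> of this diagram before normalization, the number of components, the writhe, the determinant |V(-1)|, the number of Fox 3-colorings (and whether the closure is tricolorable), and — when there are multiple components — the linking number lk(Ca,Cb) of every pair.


Jones polynomial: V(x) = -x^-5 + x^-4 - x^-3 + 2x^-2 - x^-1 + 2 - x
<D> = -A^-10 + 2A^-6 - A^-2 + 2A^2 - A^6 + A^10 - A^14; writhe -2
components 1, writhe -2 (10 crossings)
3-colorings: 9 of 3^10, det 9 — tricolorable
note: V spans 6 powers of x: at least 6 crossings in any diagram


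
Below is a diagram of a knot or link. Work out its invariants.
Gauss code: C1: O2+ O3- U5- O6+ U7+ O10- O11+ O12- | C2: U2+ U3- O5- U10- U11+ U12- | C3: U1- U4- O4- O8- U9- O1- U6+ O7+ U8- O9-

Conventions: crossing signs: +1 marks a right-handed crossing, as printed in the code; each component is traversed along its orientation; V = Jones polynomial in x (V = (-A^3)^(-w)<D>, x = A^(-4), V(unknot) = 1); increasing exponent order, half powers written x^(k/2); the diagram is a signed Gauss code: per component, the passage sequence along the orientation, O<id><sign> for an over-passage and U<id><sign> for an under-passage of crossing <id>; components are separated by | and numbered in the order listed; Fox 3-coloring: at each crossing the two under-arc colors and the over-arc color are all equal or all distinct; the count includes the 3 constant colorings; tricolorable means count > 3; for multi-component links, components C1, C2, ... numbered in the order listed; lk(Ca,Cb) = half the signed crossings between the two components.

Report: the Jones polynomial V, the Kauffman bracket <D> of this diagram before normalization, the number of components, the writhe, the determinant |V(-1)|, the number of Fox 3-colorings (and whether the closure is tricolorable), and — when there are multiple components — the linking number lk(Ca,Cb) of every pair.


V = -x^-6 + x^-5 - 2x^-4 + 3x^-3 - x^-2 + 3x^-1 + x
<D> = A^-16 + 3A^-8 - A^-4 + 3 - 2A^4 + A^8 - A^12 (w = -4)
3 components over 12 crossings, w = -4
lk(C1,C2): -1
lk(C1,C3) = +1
linking number lk(C2,C3) = 0
9 Fox colorings among 3^12, |V(-1)| = 12: tricolorable
why: the span of V is 7, within the link bound 12 + 3 - 1


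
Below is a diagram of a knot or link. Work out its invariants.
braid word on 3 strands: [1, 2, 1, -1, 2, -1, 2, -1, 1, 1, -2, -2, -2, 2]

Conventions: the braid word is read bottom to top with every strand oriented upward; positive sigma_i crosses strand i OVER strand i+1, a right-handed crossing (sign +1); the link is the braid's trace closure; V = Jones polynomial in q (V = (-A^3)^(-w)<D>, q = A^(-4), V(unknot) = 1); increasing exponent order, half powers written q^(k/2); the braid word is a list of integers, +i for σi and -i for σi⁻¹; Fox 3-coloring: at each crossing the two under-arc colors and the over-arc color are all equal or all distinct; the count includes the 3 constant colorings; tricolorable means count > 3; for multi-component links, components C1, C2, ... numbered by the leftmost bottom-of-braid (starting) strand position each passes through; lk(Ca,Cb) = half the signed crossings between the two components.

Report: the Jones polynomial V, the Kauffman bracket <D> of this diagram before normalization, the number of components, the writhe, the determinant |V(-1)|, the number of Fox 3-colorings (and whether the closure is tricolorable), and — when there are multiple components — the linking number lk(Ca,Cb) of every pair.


V = -q^-1 + 2 - q + 2q^2 - q^3 + q^4 - q^5
<D> = -A^-14 + A^-10 - A^-6 + 2A^-2 - A^2 + 2A^6 - A^10 (w = +2)
1 component over 14 crossings, w = +2
9 Fox colorings among 3^14, |V(-1)| = 9: tricolorable
why: the word shrinks to σ1 σ2 σ2 σ1⁻¹ σ2 σ1 σ2⁻¹ σ2⁻¹ after cancelling


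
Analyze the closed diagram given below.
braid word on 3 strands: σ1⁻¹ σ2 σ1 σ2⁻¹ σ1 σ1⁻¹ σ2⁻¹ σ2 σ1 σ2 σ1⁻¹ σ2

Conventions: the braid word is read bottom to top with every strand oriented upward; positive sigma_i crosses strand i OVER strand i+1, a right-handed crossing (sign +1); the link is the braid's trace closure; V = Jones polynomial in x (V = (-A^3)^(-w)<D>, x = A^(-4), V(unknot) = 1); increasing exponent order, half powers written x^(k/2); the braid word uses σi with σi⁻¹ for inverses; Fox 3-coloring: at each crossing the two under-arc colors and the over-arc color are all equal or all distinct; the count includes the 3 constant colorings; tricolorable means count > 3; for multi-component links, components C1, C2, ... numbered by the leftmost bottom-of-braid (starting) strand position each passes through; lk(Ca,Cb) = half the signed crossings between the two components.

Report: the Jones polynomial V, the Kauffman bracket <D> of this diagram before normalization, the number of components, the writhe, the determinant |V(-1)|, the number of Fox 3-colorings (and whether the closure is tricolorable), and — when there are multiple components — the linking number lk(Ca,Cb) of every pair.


Jones polynomial: V(x) = -x^-1 + 2 - x + 2x^2 - x^3 + x^4 - x^5
<D> = -A^-14 + A^-10 - A^-6 + 2A^-2 - A^2 + 2A^6 - A^10; writhe +2
components 1, writhe +2 (12 crossings)
3-colorings: 9 of 3^12, det 9 — tricolorable
note: V spans 6 powers of x: at least 6 crossings in any diagram


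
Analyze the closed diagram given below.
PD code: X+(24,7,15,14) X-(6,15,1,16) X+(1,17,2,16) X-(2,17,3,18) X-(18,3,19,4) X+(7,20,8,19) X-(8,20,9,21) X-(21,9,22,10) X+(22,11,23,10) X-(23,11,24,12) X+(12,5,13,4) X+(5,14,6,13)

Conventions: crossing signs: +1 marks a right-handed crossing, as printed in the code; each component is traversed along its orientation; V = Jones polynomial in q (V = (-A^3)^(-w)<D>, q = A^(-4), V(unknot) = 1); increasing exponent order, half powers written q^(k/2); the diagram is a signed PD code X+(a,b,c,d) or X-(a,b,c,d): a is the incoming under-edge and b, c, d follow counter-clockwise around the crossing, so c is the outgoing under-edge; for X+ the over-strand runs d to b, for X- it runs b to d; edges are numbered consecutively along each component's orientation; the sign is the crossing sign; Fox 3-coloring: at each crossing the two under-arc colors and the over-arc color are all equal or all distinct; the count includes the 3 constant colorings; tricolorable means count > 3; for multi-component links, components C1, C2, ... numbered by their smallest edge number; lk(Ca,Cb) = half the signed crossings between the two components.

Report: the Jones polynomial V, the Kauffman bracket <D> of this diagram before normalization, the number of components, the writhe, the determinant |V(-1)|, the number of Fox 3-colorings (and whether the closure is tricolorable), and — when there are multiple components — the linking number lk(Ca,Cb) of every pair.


V(q) = q^-2 + 2 + q^2
bracket: A^-8 + 2 + A^8, w = 0
3 components, writhe 0, over 12 crossings
lk(C1,C2) = +1
linking number lk(C1,C3) = -1
lk(C2,C3): 0
det 4, colorings 3 of 3^12 — not tricolorable
observation: palindromic: swapping q for 1/q fixes V


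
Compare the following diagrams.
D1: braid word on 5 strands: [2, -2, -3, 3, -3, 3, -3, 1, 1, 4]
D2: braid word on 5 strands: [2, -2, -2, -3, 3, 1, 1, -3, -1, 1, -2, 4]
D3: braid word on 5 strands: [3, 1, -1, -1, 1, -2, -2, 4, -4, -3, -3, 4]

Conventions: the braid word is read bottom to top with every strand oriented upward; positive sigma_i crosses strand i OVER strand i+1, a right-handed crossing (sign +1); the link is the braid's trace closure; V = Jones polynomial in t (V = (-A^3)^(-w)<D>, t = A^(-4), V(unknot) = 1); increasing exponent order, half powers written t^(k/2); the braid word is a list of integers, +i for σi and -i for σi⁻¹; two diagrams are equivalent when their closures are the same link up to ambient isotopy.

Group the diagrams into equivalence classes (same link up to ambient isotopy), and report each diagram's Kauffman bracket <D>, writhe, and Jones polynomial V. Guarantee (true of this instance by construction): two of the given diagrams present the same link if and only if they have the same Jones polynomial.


classes: {D1} | {D2} | {D3}
V(D1) = 1 + t + t^2 + t^3  [10 crossings, <D> = A^-6 + A^-2 + A^2 + A^6, w = +2]
V(D2) = t^-2 + 2 + t^2  [12 crossings, <D> = A^-8 + 2 + A^8, w = 0]
D3 (bracket A^-6 + A^-2 + A^2 + A^6; 12 crossings at w = -2): V = t^-3 + t^-2 + t^-1 + 1
note: comparing 3 Jones polynomials yields 3 groups


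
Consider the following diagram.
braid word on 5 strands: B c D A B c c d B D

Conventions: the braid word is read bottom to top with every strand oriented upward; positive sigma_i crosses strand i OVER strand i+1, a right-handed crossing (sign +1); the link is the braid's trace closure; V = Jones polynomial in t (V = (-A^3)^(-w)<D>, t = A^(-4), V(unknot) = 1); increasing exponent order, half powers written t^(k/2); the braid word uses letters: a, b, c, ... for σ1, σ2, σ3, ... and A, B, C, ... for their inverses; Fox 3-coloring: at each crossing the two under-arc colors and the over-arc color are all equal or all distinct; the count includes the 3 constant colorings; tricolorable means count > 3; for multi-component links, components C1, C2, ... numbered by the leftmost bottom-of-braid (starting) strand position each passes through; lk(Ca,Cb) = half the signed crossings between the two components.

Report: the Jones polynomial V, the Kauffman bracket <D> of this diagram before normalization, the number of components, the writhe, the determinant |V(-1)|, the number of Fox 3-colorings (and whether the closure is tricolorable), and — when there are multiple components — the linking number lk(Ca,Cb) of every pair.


V(t) = -t^-3 + 2t^-2 - 2t^-1 + 3 - 2t + 2t^2 - t^3
bracket: -A^-18 + 2A^-14 - 2A^-10 + 3A^-6 - 2A^-2 + 2A^2 - A^6, w = -2
1 component, writhe -2, over 10 crossings
det 13, colorings 3 of 3^10 — not tricolorable
observation: palindromic: swapping t for 1/t fixes V


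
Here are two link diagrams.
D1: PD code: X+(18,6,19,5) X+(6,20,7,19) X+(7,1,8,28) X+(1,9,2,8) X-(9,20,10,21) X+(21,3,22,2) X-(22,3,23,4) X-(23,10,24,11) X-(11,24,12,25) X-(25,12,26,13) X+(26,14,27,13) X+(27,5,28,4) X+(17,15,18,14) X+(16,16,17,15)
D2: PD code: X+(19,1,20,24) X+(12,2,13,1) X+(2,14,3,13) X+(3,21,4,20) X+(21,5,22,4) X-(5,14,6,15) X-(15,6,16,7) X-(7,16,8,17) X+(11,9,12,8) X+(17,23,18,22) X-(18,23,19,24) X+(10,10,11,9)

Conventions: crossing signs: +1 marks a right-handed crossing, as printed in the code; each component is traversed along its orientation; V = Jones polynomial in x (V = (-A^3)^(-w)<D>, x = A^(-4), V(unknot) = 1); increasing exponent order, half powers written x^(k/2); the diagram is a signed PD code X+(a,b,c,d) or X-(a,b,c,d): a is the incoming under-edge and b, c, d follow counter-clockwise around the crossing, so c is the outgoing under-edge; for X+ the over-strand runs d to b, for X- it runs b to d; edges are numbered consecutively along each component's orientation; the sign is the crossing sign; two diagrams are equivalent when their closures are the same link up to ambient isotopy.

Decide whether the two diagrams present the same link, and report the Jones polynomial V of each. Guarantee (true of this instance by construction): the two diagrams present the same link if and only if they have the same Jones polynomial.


equivalent: yes
V(D1) = -x^-1 + 2 - x + 2x^2 - x^3 + x^4 - x^5  (w +4, c 14, <D> = -A^-8 + A^-4 - 1 + 2A^4 - A^8 + 2A^12 - A^16)
V(D2) = -x^-1 + 2 - x + 2x^2 - x^3 + x^4 - x^5  (w +4, c 12, <D> = -A^-8 + A^-4 - 1 + 2A^4 - A^8 + 2A^12 - A^16)
why: Reidemeister moves carry D1 (14 crossings) to D2 (12)


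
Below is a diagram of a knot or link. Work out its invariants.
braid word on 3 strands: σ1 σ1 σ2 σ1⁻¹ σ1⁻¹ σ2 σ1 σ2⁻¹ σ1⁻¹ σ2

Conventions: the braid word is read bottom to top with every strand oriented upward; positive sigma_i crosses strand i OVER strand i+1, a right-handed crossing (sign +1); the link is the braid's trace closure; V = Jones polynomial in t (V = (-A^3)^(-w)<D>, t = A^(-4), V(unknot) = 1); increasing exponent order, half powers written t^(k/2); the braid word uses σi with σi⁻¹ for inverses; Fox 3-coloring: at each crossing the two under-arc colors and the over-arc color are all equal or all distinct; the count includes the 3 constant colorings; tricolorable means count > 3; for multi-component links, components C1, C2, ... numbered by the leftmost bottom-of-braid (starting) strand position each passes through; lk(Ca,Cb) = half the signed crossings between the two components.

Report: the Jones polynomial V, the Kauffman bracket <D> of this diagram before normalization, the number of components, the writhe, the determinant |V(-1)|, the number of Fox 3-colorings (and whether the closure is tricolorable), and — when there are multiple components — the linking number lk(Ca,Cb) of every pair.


V = -t^-1 + 2 - t + 2t^2 - t^3 + t^4 - t^5
<D> = -A^-14 + A^-10 - A^-6 + 2A^-2 - A^2 + 2A^6 - A^10 (w = +2)
1 component over 10 crossings, w = +2
9 Fox colorings among 3^10, |V(-1)| = 9: tricolorable
why: w = +2 (over 10 crossings) is diagram-only; (-A^3)^(-2) removes it from V


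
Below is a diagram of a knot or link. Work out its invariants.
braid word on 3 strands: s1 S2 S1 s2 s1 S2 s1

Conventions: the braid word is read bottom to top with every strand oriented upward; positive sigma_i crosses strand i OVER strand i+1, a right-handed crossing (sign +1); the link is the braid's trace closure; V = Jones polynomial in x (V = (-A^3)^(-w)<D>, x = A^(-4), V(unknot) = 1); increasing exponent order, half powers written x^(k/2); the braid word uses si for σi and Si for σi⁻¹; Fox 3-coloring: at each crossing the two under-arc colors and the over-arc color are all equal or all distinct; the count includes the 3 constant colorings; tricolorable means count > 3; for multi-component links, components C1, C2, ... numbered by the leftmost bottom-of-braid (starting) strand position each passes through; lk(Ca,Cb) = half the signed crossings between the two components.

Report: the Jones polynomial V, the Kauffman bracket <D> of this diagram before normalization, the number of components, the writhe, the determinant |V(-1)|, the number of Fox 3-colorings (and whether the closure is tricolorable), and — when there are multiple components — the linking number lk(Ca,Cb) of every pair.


Jones polynomial: V(x) = -x^(-3/2) - 2x^(1/2) + x^(3/2) - x^(5/2) + x^(7/2)
<D> = -A^-11 + A^-7 - A^-3 + 2A + A^9; writhe +1
components 2, writhe +1 (7 crossings)
linking number lk(C1,C2) = -1
3-colorings: 9 of 3^7, det 6 — tricolorable
note: w = +1 shifts under R1 moves; the (-A^3)^(-1) factor cancels that in V


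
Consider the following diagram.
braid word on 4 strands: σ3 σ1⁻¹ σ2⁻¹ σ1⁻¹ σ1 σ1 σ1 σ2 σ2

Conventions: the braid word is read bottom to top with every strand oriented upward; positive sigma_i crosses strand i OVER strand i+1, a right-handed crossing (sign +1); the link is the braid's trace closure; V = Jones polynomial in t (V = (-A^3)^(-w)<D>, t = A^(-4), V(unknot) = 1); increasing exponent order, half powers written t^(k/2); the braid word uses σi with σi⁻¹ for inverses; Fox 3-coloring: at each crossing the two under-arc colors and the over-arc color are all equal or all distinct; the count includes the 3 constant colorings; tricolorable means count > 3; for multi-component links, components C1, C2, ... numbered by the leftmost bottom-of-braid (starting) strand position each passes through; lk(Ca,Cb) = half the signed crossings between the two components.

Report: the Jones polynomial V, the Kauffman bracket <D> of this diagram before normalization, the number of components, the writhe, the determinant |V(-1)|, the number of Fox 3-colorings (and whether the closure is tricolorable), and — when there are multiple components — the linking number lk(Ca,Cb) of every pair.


V(t) = t + t^3 - t^4
bracket: A^-7 - A^-3 - A^5, w = +3
1 component, writhe +3, over 9 crossings
det 3, colorings 9 of 3^9 — tricolorable
observation: w = +3 shifts under R1 moves; the (-A^3)^(-3) factor cancels that in V


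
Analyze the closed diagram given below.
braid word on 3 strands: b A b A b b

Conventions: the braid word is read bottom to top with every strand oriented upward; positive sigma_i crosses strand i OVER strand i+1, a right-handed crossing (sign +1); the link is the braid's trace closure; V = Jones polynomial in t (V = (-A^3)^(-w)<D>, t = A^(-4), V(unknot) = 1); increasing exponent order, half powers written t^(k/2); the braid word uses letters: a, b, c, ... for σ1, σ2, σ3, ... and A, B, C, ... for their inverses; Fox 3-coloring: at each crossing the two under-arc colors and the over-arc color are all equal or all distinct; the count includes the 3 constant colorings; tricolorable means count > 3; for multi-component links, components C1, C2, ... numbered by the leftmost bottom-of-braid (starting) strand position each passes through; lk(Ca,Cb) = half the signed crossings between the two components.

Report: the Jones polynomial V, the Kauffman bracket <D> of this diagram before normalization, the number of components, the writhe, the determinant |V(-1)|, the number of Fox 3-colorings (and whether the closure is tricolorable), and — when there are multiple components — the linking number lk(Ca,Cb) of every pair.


V(t) = t^-1 - 1 + 2t - 2t^2 + 2t^3 - 2t^4 + t^5
bracket: A^-14 - 2A^-10 + 2A^-6 - 2A^-2 + 2A^2 - A^6 + A^10, w = +2
1 component, writhe +2, over 6 crossings
det 11, colorings 3 of 3^6 — not tricolorable
observation: w = +2 (over 6 crossings) is diagram-only; (-A^3)^(-2) removes it from V


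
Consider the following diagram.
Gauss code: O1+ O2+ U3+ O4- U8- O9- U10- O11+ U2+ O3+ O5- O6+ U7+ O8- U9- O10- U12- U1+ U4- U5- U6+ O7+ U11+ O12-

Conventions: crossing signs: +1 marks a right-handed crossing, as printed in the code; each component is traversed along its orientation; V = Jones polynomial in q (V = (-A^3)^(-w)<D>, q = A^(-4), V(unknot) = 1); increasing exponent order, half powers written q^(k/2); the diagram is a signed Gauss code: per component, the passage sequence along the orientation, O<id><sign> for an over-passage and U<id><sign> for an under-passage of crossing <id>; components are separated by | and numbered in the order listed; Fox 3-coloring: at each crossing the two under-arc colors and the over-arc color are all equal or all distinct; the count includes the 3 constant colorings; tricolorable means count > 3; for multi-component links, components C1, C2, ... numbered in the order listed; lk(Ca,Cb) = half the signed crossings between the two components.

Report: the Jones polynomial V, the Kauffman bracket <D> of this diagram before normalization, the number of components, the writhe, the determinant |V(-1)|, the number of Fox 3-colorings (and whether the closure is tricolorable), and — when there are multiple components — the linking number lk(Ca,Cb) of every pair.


Jones polynomial: V(q) = q^-4 - 2q^-3 + 3q^-2 - 4q^-1 + 5 - 4q + 3q^2 - 2q^3 + q^4
<D> = A^-16 - 2A^-12 + 3A^-8 - 4A^-4 + 5 - 4A^4 + 3A^8 - 2A^12 + A^16; writhe 0
components 1, writhe 0 (12 crossings)
3-colorings: 3 of 3^12, det 25 — not tricolorable
note: the span of V is 8, forcing >= 8 crossings in any diagram


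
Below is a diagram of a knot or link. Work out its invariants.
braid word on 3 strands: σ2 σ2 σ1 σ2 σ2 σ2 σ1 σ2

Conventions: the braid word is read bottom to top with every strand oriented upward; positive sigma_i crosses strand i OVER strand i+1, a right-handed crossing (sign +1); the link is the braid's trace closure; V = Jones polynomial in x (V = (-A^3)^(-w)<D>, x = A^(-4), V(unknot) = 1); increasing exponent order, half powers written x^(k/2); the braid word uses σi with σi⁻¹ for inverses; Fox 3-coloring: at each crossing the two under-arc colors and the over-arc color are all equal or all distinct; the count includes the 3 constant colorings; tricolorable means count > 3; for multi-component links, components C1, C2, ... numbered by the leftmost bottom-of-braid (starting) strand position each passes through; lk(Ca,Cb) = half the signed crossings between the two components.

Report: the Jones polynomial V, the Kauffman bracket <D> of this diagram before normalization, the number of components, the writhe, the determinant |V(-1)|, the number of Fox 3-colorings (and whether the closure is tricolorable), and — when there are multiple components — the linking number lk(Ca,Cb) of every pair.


V = x^3 + x^5 - x^8
<D> = -A^-8 + A^4 + A^12 (w = +8)
1 component over 8 crossings, w = +8
9 Fox colorings among 3^8, |V(-1)| = 3: tricolorable
why: the span of V is 5, forcing >= 5 crossings in any diagram


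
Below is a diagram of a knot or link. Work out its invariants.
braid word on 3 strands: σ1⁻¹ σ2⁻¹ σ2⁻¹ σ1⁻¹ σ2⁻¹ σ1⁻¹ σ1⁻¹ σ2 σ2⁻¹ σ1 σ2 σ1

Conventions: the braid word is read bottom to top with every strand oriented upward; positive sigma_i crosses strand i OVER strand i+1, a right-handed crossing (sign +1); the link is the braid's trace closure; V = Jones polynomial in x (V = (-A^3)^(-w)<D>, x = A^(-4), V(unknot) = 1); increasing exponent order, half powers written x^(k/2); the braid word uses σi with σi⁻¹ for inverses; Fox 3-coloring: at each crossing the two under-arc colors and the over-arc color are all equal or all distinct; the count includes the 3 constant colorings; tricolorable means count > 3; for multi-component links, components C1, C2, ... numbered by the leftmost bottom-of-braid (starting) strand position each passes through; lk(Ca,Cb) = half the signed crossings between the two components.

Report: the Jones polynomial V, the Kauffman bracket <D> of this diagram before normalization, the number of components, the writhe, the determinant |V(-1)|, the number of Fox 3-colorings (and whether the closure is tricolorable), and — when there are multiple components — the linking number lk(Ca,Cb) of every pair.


Jones polynomial: V(x) = -x^-4 + x^-3 + x^-1
<D> = A^-8 + 1 - A^4; writhe -4
components 1, writhe -4 (12 crossings)
3-colorings: 9 of 3^12, det 3 — tricolorable
note: |V(-1)| = 3: so tricolorable, since 3 divides 3


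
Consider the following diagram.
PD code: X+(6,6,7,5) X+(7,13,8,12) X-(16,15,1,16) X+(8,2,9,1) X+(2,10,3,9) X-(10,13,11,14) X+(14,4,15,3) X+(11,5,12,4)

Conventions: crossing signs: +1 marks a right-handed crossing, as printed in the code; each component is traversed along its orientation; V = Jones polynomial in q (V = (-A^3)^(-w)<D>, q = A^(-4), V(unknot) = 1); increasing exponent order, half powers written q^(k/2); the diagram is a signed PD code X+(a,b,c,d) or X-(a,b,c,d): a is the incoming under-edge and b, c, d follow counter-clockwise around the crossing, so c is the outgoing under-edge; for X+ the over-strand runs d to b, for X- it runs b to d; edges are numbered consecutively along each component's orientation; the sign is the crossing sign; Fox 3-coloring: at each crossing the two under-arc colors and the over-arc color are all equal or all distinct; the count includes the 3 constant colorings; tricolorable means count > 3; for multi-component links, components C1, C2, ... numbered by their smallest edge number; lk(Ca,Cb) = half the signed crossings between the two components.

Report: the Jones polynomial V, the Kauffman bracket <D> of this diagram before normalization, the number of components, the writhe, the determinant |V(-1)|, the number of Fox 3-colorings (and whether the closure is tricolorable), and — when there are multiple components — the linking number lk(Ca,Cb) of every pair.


Jones polynomial: V(q) = q - q^2 + 2q^3 - q^4 + q^5 - q^6
<D> = -A^-12 + A^-8 - A^-4 + 2 - A^4 + A^8; writhe +4
components 1, writhe +4 (8 crossings)
3-colorings: 3 of 3^8, det 7 — not tricolorable
note: V spans 5 powers of q: at least 5 crossings in any diagram


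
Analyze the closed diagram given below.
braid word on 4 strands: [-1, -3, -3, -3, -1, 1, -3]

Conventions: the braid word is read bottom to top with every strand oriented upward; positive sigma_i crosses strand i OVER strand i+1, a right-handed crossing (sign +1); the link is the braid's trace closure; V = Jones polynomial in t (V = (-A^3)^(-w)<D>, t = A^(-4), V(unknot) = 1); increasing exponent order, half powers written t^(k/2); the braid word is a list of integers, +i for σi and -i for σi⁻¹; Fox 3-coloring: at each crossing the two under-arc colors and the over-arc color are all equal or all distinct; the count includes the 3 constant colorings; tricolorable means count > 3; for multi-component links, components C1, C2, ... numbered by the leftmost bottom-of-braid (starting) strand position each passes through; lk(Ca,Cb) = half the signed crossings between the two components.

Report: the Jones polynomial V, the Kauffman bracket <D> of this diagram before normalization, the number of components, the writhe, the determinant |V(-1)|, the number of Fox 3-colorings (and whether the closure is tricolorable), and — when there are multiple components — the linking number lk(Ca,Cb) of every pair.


V = t^-6 + t^-3 + t^-2 + t^-1
<D> = -A^-11 - A^-7 - A^-3 - A^9 (w = -5)
3 components over 7 crossings, w = -5
lk(C1,C2): 0
lk(C1,C3) = 0
linking number lk(C2,C3) = -2
9 Fox colorings among 3^7, |V(-1)| = 0: tricolorable
why: the word shrinks to σ1⁻¹ σ3⁻¹ σ3⁻¹ σ3⁻¹ σ3⁻¹ after cancelling


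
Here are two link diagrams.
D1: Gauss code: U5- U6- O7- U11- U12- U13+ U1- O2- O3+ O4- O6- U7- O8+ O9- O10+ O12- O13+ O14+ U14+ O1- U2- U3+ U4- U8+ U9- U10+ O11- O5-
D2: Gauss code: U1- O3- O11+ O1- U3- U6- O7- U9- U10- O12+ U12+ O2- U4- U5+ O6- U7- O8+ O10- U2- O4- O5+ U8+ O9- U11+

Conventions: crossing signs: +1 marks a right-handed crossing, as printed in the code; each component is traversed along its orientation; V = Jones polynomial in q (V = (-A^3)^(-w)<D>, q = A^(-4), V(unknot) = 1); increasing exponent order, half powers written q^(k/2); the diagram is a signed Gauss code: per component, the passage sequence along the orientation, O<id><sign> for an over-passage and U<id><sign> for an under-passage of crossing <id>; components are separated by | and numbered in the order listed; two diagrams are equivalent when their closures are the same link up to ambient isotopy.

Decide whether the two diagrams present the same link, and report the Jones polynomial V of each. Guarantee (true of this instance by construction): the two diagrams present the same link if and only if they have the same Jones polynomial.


equivalent: yes
D1 (bracket A^-8 - A^-4 + 2 - A^4 + A^8 - A^12; 14 crossings at w = -4): V = -q^-6 + q^-5 - q^-4 + 2q^-3 - q^-2 + q^-1
V(D2) = -q^-6 + q^-5 - q^-4 + 2q^-3 - q^-2 + q^-1  (w -4, c 12, <D> = A^-8 - A^-4 + 2 - A^4 + A^8 - A^12)
key observation: Reidemeister moves carry D1 (14 crossings) to D2 (12)


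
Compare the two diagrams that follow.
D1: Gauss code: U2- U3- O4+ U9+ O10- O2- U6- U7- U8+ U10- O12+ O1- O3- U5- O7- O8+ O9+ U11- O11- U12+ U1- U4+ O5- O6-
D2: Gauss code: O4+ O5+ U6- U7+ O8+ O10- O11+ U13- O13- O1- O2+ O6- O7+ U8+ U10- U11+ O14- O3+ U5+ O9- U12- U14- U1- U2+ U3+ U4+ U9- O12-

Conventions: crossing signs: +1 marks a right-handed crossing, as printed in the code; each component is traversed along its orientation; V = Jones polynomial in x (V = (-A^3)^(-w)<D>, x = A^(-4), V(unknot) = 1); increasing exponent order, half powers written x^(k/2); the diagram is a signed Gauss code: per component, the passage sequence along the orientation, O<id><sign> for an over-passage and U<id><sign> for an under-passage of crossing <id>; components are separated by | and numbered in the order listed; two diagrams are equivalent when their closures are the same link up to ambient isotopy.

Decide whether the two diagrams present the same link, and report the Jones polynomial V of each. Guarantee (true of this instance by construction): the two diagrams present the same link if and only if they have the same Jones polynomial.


equivalent: no
D1 (bracket A^-16 - A^-12 + 2A^-8 - 2A^-4 + 2 - 2A^4 + A^8; 12 crossings at w = -4): V = x^-5 - 2x^-4 + 2x^-3 - 2x^-2 + 2x^-1 - 1 + x
V(D2) = 1  (w 0, c 14, <D> = 1)
key observation: 2 values of V(x) split the 2 diagrams


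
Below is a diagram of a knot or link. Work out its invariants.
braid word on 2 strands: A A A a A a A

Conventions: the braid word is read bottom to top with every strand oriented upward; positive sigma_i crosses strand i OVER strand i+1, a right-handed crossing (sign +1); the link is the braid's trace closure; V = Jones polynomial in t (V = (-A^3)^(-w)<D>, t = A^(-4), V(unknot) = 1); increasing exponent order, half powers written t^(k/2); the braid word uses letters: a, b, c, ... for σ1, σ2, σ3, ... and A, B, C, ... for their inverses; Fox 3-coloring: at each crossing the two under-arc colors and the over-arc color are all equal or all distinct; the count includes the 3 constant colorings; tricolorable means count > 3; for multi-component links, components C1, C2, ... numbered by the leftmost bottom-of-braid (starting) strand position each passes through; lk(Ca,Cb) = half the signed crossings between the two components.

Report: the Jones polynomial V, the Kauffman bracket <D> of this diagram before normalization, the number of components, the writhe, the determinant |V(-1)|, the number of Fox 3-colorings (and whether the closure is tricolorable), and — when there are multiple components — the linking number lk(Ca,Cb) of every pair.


V(t) = -t^-4 + t^-3 + t^-1
bracket: -A^-5 - A^3 + A^7, w = -3
1 component, writhe -3, over 7 crossings
det 3, colorings 9 of 3^7 — tricolorable
observation: |V(-1)| = 3: so tricolorable, since 3 divides 3


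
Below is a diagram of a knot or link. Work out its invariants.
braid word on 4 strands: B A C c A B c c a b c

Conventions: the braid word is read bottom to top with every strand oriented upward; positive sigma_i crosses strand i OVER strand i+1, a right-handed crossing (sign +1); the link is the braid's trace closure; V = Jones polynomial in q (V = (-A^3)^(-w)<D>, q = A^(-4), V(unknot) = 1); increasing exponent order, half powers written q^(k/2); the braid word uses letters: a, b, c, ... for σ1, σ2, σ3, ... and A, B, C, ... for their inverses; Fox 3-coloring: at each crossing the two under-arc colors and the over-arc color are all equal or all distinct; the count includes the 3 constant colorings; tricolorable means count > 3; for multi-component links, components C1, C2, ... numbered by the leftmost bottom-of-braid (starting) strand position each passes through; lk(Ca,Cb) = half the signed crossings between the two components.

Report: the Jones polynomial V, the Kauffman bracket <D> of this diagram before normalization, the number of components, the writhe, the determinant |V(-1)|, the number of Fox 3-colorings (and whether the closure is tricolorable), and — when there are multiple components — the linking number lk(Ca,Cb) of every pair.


V(q) = q^-2 - q^-1 + 1 - q + q^2
bracket: -A^-5 + A^-1 - A^3 + A^7 - A^11, w = +1
1 component, writhe +1, over 11 crossings
det 5, colorings 3 of 3^11 — not tricolorable
observation: w = +1 shifts under R1 moves; the (-A^3)^(-1) factor cancels that in V


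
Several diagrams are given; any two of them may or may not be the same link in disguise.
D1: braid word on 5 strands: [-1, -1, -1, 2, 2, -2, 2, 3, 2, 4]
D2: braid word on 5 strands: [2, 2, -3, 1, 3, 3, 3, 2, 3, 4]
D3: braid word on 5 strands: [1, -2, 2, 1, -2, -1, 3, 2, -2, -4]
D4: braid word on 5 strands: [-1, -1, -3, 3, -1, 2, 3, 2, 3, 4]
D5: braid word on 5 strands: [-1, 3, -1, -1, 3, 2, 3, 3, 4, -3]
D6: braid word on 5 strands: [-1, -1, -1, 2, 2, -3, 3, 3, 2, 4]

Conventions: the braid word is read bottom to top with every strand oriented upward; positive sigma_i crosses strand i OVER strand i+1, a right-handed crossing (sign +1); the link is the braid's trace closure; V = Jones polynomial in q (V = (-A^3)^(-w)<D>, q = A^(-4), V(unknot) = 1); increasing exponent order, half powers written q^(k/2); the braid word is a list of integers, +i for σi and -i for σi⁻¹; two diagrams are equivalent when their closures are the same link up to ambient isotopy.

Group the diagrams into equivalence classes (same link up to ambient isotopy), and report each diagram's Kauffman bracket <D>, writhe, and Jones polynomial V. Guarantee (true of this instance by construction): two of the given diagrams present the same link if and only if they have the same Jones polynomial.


classes: {D1, D4, D5, D6} | {D2} | {D3}
V(D1) = -q^-3 + q^-2 - q^-1 + 3 - q + q^2 - q^3  [10 crossings, <D> = -A^-6 + A^-2 - A^2 + 3A^6 - A^10 + A^14 - A^18, w = +2]
V(D2) = q^2 + q^4 - q^5 + q^6 - q^7  [10 crossings, <D> = -A^-4 + 1 - A^4 + A^8 + A^16, w = +8]
V(D3) = 1  (w 0, c 10, <D> = 1)
D4 (bracket -A^-6 + A^-2 - A^2 + 3A^6 - A^10 + A^14 - A^18; 10 crossings at w = +2): V = -q^-3 + q^-2 - q^-1 + 3 - q + q^2 - q^3
D5 (bracket -A^-6 + A^-2 - A^2 + 3A^6 - A^10 + A^14 - A^18; 10 crossings at w = +2): V = -q^-3 + q^-2 - q^-1 + 3 - q + q^2 - q^3
V(D6) = -q^-3 + q^-2 - q^-1 + 3 - q + q^2 - q^3  (w +2, c 10, <D> = -A^-6 + A^-2 - A^2 + 3A^6 - A^10 + A^14 - A^18)
insight: 3 classes among 6 diagrams; unequal V(q) rules out equality


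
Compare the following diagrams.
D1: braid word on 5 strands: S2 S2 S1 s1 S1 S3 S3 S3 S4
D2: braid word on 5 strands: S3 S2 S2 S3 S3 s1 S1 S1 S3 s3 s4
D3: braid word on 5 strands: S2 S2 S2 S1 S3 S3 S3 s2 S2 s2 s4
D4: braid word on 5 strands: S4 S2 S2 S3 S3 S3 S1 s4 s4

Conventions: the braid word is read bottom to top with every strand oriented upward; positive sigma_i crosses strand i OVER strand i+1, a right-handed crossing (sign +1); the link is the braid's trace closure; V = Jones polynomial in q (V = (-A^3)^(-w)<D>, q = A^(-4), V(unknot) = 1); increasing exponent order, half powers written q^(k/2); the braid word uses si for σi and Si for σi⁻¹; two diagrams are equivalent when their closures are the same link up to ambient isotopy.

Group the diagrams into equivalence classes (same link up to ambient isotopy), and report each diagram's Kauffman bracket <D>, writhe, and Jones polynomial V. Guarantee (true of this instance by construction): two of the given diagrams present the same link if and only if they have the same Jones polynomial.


equivalence classes: {D1, D2, D3, D4}
D1 (bracket A^-15 + 2A^-7 - A^-3 + A - A^5; 9 crossings at w = -7): V = q^(-13/2) - q^(-11/2) + q^(-9/2) - 2q^(-7/2) - q^(-3/2)
V(D2) = q^(-13/2) - q^(-11/2) + q^(-9/2) - 2q^(-7/2) - q^(-3/2)  (w -5, c 11, <D> = A^-9 + 2A^-1 - A^3 + A^7 - A^11)
V(D3) = q^(-13/2) - q^(-11/2) + q^(-9/2) - 2q^(-7/2) - q^(-3/2)  (w -5, c 11, <D> = A^-9 + 2A^-1 - A^3 + A^7 - A^11)
V(D4) = q^(-13/2) - q^(-11/2) + q^(-9/2) - 2q^(-7/2) - q^(-3/2)  [9 crossings, <D> = A^-9 + 2A^-1 - A^3 + A^7 - A^11, w = -5]
key observation: one V(q) for all 4 diagrams — one class (guaranteed)


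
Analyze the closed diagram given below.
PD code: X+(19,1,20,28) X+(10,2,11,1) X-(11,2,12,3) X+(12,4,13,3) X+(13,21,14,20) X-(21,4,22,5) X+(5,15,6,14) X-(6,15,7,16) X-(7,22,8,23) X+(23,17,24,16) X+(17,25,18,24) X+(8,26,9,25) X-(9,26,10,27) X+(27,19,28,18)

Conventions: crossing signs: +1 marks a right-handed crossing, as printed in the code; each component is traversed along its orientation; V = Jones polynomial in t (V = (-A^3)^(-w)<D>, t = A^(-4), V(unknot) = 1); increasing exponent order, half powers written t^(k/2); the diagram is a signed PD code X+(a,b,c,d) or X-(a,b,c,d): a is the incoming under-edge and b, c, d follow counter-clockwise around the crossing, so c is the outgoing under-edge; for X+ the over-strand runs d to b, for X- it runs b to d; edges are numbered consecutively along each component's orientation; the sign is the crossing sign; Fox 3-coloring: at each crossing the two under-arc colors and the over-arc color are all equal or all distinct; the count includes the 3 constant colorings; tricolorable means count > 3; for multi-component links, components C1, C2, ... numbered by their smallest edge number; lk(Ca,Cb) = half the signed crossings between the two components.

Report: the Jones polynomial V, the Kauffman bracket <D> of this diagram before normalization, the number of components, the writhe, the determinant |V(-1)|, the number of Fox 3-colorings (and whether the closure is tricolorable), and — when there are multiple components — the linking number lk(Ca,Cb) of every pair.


V = t + t^3 - t^4
<D> = -A^-4 + 1 + A^8 (w = +4)
1 component over 14 crossings, w = +4
9 Fox colorings among 3^14, |V(-1)| = 3: tricolorable
why: w = +4 (over 14 crossings) is diagram-only; (-A^3)^(-4) removes it from V


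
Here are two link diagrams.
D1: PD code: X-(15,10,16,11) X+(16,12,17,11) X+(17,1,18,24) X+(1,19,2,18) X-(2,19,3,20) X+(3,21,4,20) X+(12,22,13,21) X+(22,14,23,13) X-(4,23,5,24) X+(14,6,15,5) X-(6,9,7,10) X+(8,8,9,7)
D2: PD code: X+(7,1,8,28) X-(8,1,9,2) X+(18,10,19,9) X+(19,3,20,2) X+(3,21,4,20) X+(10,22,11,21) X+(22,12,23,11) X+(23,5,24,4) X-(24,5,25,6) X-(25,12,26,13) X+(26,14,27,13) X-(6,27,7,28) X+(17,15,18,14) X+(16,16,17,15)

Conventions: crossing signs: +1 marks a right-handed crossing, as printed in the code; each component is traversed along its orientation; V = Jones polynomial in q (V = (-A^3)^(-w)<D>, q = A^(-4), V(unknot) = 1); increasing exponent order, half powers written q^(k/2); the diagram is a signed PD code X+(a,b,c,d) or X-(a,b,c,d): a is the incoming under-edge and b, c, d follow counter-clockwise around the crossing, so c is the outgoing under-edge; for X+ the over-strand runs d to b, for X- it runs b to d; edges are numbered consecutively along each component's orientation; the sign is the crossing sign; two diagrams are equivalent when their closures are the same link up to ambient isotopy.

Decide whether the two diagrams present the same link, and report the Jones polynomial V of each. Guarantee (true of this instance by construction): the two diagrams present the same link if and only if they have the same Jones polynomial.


equivalent: yes
D1 (bracket -A^-12 + A^-8 - A^-4 + 2 - A^4 + A^8; 12 crossings at w = +4): V = q - q^2 + 2q^3 - q^4 + q^5 - q^6
V(D2) = q - q^2 + 2q^3 - q^4 + q^5 - q^6  [14 crossings, <D> = -A^-6 + A^-2 - A^2 + 2A^6 - A^10 + A^14, w = +6]
observation: one V(q) for all 2 diagrams — one class (guaranteed)
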